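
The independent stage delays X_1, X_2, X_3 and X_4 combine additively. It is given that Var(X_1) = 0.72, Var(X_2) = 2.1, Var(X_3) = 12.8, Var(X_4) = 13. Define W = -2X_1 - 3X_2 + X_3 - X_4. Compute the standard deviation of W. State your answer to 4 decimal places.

6.8978

By independence, Var(W) = (-2)²Var(X_1) + (-3)²Var(X_2) + (1)²Var(X_3) + (-1)²Var(X_4)
= (-2)²·0.72 + (-3)²·2.1 + (1)²·12.8 + (-1)²·13 = 47.58
SD(W) = √47.58 ≈ 6.8978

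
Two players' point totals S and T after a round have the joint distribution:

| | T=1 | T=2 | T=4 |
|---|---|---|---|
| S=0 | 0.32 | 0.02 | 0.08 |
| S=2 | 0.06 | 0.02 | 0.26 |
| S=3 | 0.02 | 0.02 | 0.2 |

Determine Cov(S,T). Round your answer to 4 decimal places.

E[S] = 1.4,  E[T] = 2.68
E[ST] = 4.86
Cov(S,T) = E[ST] − E[S]E[T] = 4.86 − (1.4)(2.68) = 1.108

1.1080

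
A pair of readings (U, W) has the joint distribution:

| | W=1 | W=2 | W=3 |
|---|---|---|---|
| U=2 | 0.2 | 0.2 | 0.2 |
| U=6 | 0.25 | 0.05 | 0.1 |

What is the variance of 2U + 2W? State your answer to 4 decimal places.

15.3900

E[U] = 3.6,  E[W] = 1.85,  E[UW] = 6.3
Var(U) = 16.8 − (3.6)² = 3.84;  Var(W) = 4.15 − (1.85)² = 0.7275
Cov(U,W) = 6.3 − (3.6)(1.85) = -0.36
Var(2U + 2W) = (2)²·3.84 + (2)²·0.7275 + 2·(2)·(2)·-0.36 = 15.39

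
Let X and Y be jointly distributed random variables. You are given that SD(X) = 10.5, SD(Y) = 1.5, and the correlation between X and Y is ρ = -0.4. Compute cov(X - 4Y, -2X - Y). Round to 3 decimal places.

V(X) = (10.5)² = 110.25;  V(Y) = (1.5)² = 2.25
cov(X,Y) = ρ·SD(X)·SD(Y) = -0.4·10.5·1.5 = -6.3
cov(X - 4Y, -2X - Y) = (1)(-2)V(X) + (-4)(-1)V(Y) + [(1)(-1) + (-4)(-2)]cov(X,Y)
= -2·110.25 + 4·2.25 + 7·-6.3 = -255.6

-255.600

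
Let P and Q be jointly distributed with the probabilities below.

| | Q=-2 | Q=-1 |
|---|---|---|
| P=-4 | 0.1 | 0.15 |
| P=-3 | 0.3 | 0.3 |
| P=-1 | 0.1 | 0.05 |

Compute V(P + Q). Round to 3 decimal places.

E[P] = -2.95,  E[Q] = -1.5,  E[PQ] = 4.35
V(P) = 9.55 − (-2.95)² = 0.8475;  V(Q) = 2.5 − (-1.5)² = 0.25
cov(P,Q) = 4.35 − (-2.95)(-1.5) = -0.075
V(P + Q) = (1)²·0.8475 + (1)²·0.25 + 2·(1)·(1)·-0.075 = 0.9475

0.948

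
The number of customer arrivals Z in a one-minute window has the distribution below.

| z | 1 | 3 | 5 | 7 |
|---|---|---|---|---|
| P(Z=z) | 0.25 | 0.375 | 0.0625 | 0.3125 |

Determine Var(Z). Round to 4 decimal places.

5.4844

E[Z] = (1)(0.25) + (3)(0.375) + (5)(0.0625) + (7)(0.3125) = 3.875
E[Z²] = (1)²(0.25) + (3)²(0.375) + (5)²(0.0625) + (7)²(0.3125) = 20.5
Var(Z) = E[Z²] − (E[Z])² = 20.5 − (3.875)² = 5.484375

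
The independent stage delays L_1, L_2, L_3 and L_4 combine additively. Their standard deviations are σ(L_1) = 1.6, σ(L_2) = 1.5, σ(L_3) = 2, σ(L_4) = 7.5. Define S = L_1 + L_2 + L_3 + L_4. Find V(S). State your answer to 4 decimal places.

65.0600

V(L_1) = 2.56, V(L_2) = 2.25, V(L_3) = 4, V(L_4) = 56.25
By independence, V(S) = (1)²V(L_1) + (1)²V(L_2) + (1)²V(L_3) + (1)²V(L_4)
= (1)²·2.56 + (1)²·2.25 + (1)²·4 + (1)²·56.25 = 65.06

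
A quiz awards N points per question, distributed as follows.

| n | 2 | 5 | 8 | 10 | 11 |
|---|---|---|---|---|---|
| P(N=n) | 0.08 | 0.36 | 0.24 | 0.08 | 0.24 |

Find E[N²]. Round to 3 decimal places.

E[N²] = (2)²(0.08) + (5)²(0.36) + (8)²(0.24) + (10)²(0.08) + (11)²(0.24) = 61.72

61.720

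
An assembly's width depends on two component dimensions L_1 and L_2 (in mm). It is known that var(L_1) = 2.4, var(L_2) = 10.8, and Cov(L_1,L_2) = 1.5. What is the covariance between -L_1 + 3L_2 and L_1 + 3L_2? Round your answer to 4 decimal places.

Cov(-L_1 + 3L_2, L_1 + 3L_2) = (-1)(1)var(L_1) + (3)(3)var(L_2) + [(-1)(3) + (3)(1)]Cov(L_1,L_2)
= -1·2.4 + 9·10.8 + 0·1.5 = 94.8

94.8000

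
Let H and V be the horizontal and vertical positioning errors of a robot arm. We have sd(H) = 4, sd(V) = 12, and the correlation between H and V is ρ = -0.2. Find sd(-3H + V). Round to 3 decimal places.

Var(H) = (4)² = 16;  Var(V) = (12)² = 144
Cov(H,V) = ρ·sd(H)·sd(V) = -0.2·4·12 = -9.6
Var(-3H + V) = (-3)²·Var(H) + (1)²·Var(V) + 2·(-3)·(1)·Cov(H,V)
= 9·16 + 1·144 + -6·-9.6 = 345.6
sd(-3H + V) = √345.6 ≈ 18.590

18.590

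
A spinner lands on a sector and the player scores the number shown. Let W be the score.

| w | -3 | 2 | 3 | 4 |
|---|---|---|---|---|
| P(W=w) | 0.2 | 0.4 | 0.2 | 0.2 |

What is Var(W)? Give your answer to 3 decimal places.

5.840

E[W] = (-3)(0.2) + (2)(0.4) + (3)(0.2) + (4)(0.2) = 1.6
E[W²] = (-3)²(0.2) + (2)²(0.4) + (3)²(0.2) + (4)²(0.2) = 8.4
Var(W) = E[W²] − (E[W])² = 8.4 − (1.6)² = 5.84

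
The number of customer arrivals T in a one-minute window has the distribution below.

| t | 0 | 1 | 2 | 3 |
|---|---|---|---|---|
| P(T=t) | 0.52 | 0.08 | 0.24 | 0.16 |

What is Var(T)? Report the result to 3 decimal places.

1.398

E[T] = (0)(0.52) + (1)(0.08) + (2)(0.24) + (3)(0.16) = 1.04
E[T²] = (0)²(0.52) + (1)²(0.08) + (2)²(0.24) + (3)²(0.16) = 2.48
Var(T) = E[T²] − (E[T])² = 2.48 − (1.04)² = 1.3984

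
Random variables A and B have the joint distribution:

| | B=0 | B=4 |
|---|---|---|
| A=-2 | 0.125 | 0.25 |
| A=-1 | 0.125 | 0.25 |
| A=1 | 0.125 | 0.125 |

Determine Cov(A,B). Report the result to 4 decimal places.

-0.3125

E[A] = -0.875,  E[B] = 2.5
E[AB] = -2.5
Cov(A,B) = E[AB] − E[A]E[B] = -2.5 − (-0.875)(2.5) = -0.3125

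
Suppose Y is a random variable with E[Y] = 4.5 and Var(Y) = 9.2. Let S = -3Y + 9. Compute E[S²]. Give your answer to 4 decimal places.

103.0500

E[-3Y + 9] = -3·4.5 + 9 = -4.5
Var(-3Y + 9) = (-3)²·9.2 = 82.8
E[S²] = Var(S) + (E[S])² = 82.8 + (-4.5)² = 103.05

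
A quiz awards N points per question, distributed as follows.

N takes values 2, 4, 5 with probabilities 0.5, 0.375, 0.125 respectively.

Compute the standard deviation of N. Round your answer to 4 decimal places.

1.1659

E[N] = (2)(0.5) + (4)(0.375) + (5)(0.125) = 3.125
E[N²] = (2)²(0.5) + (4)²(0.375) + (5)²(0.125) = 11.125
V(N) = E[N²] − (E[N])² = 11.125 − (3.125)² = 1.359375
sd(N) = √1.359375 ≈ 1.1659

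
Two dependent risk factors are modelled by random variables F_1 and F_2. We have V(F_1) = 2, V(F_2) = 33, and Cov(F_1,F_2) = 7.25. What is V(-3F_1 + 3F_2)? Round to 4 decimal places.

184.5000

V(-3F_1 + 3F_2) = (-3)²·V(F_1) + (3)²·V(F_2) + 2·(-3)·(3)·Cov(F_1,F_2)
= 9·2 + 9·33 + -18·7.25 = 184.5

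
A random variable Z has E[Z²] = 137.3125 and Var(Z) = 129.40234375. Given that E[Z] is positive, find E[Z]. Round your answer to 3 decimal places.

(E[Z])² = E[Z²] − Var(Z) = 137.3125 − 129.40234375 = 7.91015625
E[Z] = √7.91015625 = 2.8125

2.813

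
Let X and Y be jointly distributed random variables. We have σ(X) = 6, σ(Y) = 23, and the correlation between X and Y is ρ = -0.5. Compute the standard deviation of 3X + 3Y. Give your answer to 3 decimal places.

Var(X) = (6)² = 36;  Var(Y) = (23)² = 529
Cov(X,Y) = ρ·σ(X)·σ(Y) = -0.5·6·23 = -69
Var(3X + 3Y) = (3)²·Var(X) + (3)²·Var(Y) + 2·(3)·(3)·Cov(X,Y)
= 9·36 + 9·529 + 18·-69 = 3843
σ(3X + 3Y) = √3843 ≈ 61.992

61.992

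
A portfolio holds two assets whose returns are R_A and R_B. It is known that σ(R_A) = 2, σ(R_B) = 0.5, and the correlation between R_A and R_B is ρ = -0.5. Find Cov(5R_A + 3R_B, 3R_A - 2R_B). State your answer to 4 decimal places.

59.0000

V(R_A) = (2)² = 4;  V(R_B) = (0.5)² = 0.25
Cov(R_A,R_B) = ρ·σ(R_A)·σ(R_B) = -0.5·2·0.5 = -0.5
Cov(5R_A + 3R_B, 3R_A - 2R_B) = (5)(3)V(R_A) + (3)(-2)V(R_B) + [(5)(-2) + (3)(3)]Cov(R_A,R_B)
= 15·4 + -6·0.25 + -1·-0.5 = 59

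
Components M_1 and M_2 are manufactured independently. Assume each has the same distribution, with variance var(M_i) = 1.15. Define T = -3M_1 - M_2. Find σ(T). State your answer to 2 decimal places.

By independence, var(T) = (-3)²var(M_1) + (-1)²var(M_2)
= (-3)²·1.15 + (-1)²·1.15 = 11.5
σ(T) = √11.5 ≈ 3.39

3.39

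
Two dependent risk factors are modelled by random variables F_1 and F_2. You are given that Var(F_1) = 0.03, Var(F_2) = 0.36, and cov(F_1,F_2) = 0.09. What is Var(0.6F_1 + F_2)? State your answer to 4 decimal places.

0.4788

Var(0.6F_1 + F_2) = (0.6)²·Var(F_1) + (1)²·Var(F_2) + 2·(0.6)·(1)·cov(F_1,F_2)
= 0.36·0.03 + 1·0.36 + 1.2·0.09 = 0.4788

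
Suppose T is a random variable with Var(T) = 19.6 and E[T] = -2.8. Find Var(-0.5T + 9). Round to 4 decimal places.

4.9000

Var(-0.5T + 9) = (-0.5)²·Var(T) = 0.25·19.6 = 4.9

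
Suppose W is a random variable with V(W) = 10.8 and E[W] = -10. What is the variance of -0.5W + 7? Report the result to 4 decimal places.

V(-0.5W + 7) = (-0.5)²·V(W) = 0.25·10.8 = 2.7

2.7000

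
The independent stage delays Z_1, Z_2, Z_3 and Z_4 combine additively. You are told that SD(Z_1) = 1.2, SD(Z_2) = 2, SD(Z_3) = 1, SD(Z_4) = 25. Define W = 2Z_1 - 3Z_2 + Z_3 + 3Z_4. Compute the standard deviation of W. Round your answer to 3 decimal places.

var(Z_1) = 1.44, var(Z_2) = 4, var(Z_3) = 1, var(Z_4) = 625
By independence, var(W) = (2)²var(Z_1) + (-3)²var(Z_2) + (1)²var(Z_3) + (3)²var(Z_4)
= (2)²·1.44 + (-3)²·4 + (1)²·1 + (3)²·625 = 5667.76
SD(W) = √5667.76 ≈ 75.285

75.285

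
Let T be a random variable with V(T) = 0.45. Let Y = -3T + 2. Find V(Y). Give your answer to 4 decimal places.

V(-3T + 2) = (-3)²·V(T) = 9·0.45 = 4.05

4.0500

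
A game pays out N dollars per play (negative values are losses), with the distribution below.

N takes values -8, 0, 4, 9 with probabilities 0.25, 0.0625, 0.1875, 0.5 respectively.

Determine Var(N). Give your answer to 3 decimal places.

48.938

E[N] = (-8)(0.25) + (0)(0.0625) + (4)(0.1875) + (9)(0.5) = 3.25
E[N²] = (-8)²(0.25) + (0)²(0.0625) + (4)²(0.1875) + (9)²(0.5) = 59.5
Var(N) = E[N²] − (E[N])² = 59.5 − (3.25)² = 48.9375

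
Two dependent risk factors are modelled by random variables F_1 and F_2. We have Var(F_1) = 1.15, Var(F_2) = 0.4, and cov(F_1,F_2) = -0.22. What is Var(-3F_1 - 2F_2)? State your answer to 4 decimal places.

Var(-3F_1 - 2F_2) = (-3)²·Var(F_1) + (-2)²·Var(F_2) + 2·(-3)·(-2)·cov(F_1,F_2)
= 9·1.15 + 4·0.4 + 12·-0.22 = 9.31

9.3100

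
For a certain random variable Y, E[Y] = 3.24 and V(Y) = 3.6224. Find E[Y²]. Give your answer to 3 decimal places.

14.120

E[Y²] = V(Y) + (E[Y])² = 3.6224 + (3.24)² = 14.12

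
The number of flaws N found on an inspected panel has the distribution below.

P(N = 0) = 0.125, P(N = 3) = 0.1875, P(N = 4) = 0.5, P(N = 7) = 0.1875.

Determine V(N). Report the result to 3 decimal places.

E[N] = (0)(0.125) + (3)(0.1875) + (4)(0.5) + (7)(0.1875) = 3.875
E[N²] = (0)²(0.125) + (3)²(0.1875) + (4)²(0.5) + (7)²(0.1875) = 18.875
V(N) = E[N²] − (E[N])² = 18.875 − (3.875)² = 3.859375

3.859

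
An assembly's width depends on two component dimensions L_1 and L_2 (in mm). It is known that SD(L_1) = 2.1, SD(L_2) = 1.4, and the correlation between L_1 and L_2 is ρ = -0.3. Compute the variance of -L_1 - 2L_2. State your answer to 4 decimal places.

8.7220

Var(L_1) = (2.1)² = 4.41;  Var(L_2) = (1.4)² = 1.96
Cov(L_1,L_2) = ρ·SD(L_1)·SD(L_2) = -0.3·2.1·1.4 = -0.882
Var(-L_1 - 2L_2) = (-1)²·Var(L_1) + (-2)²·Var(L_2) + 2·(-1)·(-2)·Cov(L_1,L_2)
= 1·4.41 + 4·1.96 + 4·-0.882 = 8.722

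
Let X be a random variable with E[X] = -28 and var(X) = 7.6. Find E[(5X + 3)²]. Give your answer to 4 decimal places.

18959.0000

E[5X + 3] = 5·-28 + 3 = -137
var(5X + 3) = (5)²·7.6 = 190
E[(5X + 3)²] = var((5X + 3)) + (E[(5X + 3)])² = 190 + (-137)² = 18959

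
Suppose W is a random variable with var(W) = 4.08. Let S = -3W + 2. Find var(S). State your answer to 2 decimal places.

36.72

var(-3W + 2) = (-3)²·var(W) = 9·4.08 = 36.72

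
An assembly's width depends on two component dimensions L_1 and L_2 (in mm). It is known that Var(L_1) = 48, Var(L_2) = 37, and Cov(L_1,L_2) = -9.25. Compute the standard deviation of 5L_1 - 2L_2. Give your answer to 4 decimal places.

Var(5L_1 - 2L_2) = (5)²·Var(L_1) + (-2)²·Var(L_2) + 2·(5)·(-2)·Cov(L_1,L_2)
= 25·48 + 4·37 + -20·-9.25 = 1533
sd(5L_1 - 2L_2) = √1533 ≈ 39.1535

39.1535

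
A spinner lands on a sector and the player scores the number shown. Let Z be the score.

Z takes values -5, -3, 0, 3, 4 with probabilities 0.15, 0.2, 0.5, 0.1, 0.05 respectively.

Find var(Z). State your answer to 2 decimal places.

E[Z] = (-5)(0.15) + (-3)(0.2) + (0)(0.5) + (3)(0.1) + (4)(0.05) = -0.85
E[Z²] = (-5)²(0.15) + (-3)²(0.2) + (0)²(0.5) + (3)²(0.1) + (4)²(0.05) = 7.25
var(Z) = E[Z²] − (E[Z])² = 7.25 − (-0.85)² = 6.5275

6.53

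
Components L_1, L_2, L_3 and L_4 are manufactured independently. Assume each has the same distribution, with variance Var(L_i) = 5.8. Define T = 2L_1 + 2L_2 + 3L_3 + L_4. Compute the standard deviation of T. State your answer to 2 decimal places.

By independence, Var(T) = (2)²Var(L_1) + (2)²Var(L_2) + (3)²Var(L_3) + (1)²Var(L_4)
= (2)²·5.8 + (2)²·5.8 + (3)²·5.8 + (1)²·5.8 = 104.4
sd(T) = √104.4 ≈ 10.22

10.22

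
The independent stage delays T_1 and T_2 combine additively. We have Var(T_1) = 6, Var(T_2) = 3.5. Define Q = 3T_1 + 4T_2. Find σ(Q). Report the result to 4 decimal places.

By independence, Var(Q) = (3)²Var(T_1) + (4)²Var(T_2)
= (3)²·6 + (4)²·3.5 = 110
σ(Q) = √110 ≈ 10.4881

10.4881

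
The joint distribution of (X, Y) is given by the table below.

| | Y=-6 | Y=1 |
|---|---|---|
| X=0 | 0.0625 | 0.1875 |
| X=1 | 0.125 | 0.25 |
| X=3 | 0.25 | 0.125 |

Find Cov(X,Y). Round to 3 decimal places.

E[X] = 1.5,  E[Y] = -2.0625
E[XY] = -4.625
Cov(X,Y) = E[XY] − E[X]E[Y] = -4.625 − (1.5)(-2.0625) = -1.53125

-1.531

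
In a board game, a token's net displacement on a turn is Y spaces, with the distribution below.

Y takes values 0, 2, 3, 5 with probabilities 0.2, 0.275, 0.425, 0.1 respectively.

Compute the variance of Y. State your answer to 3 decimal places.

E[Y] = (0)(0.2) + (2)(0.275) + (3)(0.425) + (5)(0.1) = 2.325
E[Y²] = (0)²(0.2) + (2)²(0.275) + (3)²(0.425) + (5)²(0.1) = 7.425
Var(Y) = E[Y²] − (E[Y])² = 7.425 − (2.325)² = 2.019375

2.019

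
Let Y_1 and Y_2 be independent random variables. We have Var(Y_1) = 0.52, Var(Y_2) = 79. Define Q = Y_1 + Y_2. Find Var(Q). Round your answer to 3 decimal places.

79.520

By independence, Var(Q) = (1)²Var(Y_1) + (1)²Var(Y_2)
= (1)²·0.52 + (1)²·79 = 79.52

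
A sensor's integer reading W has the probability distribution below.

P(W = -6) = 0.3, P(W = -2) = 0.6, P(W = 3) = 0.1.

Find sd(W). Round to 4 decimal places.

E[W] = (-6)(0.3) + (-2)(0.6) + (3)(0.1) = -2.7
E[W²] = (-6)²(0.3) + (-2)²(0.6) + (3)²(0.1) = 14.1
var(W) = E[W²] − (E[W])² = 14.1 − (-2.7)² = 6.81
sd(W) = √6.81 ≈ 2.6096

2.6096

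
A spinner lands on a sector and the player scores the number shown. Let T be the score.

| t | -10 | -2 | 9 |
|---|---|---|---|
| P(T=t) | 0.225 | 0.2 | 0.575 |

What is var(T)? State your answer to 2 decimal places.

E[T] = (-10)(0.225) + (-2)(0.2) + (9)(0.575) = 2.525
E[T²] = (-10)²(0.225) + (-2)²(0.2) + (9)²(0.575) = 69.875
var(T) = E[T²] − (E[T])² = 69.875 − (2.525)² = 63.499375

63.50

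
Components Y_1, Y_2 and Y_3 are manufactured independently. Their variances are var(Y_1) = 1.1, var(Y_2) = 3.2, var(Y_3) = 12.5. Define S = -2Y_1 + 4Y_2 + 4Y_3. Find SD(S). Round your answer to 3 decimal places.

By independence, var(S) = (-2)²var(Y_1) + (4)²var(Y_2) + (4)²var(Y_3)
= (-2)²·1.1 + (4)²·3.2 + (4)²·12.5 = 255.6
SD(S) = √255.6 ≈ 15.987

15.987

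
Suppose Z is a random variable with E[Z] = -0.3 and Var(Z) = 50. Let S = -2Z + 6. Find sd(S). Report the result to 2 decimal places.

14.14

Var(-2Z + 6) = (-2)²·50 = 200
sd(S) = √200 ≈ 14.14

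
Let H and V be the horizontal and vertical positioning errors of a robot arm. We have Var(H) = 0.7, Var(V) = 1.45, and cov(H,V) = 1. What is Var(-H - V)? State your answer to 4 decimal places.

4.1500

Var(-H - V) = (-1)²·Var(H) + (-1)²·Var(V) + 2·(-1)·(-1)·cov(H,V)
= 1·0.7 + 1·1.45 + 2·1 = 4.15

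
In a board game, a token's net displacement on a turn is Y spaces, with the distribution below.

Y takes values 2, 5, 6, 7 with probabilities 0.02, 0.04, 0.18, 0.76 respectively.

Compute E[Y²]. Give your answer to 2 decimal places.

E[Y²] = (2)²(0.02) + (5)²(0.04) + (6)²(0.18) + (7)²(0.76) = 44.8

44.80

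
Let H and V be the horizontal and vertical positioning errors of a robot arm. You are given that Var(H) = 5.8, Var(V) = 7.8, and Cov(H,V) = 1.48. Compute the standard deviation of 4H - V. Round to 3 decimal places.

9.421

Var(4H - V) = (4)²·Var(H) + (-1)²·Var(V) + 2·(4)·(-1)·Cov(H,V)
= 16·5.8 + 1·7.8 + -8·1.48 = 88.76
sd(4H - V) = √88.76 ≈ 9.421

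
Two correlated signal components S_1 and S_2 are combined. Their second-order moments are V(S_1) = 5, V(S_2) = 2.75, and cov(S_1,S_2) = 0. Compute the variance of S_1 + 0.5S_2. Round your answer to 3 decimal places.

5.688

V(S_1 + 0.5S_2) = (1)²·V(S_1) + (0.5)²·V(S_2) + 2·(1)·(0.5)·cov(S_1,S_2)
= 1·5 + 0.25·2.75 + 1·0 = 5.6875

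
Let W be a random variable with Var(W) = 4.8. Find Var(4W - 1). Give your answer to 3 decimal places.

76.800

Var(4W - 1) = (4)²·Var(W) = 16·4.8 = 76.8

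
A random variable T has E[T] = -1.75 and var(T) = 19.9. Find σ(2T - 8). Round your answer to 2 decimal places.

8.92

var(2T - 8) = (2)²·19.9 = 79.6
σ(2T - 8) = √79.6 ≈ 8.92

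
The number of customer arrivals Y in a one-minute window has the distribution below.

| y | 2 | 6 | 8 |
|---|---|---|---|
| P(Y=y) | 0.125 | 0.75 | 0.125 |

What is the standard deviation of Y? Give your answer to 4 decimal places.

E[Y] = (2)(0.125) + (6)(0.75) + (8)(0.125) = 5.75
E[Y²] = (2)²(0.125) + (6)²(0.75) + (8)²(0.125) = 35.5
V(Y) = E[Y²] − (E[Y])² = 35.5 − (5.75)² = 2.4375
SD(Y) = √2.4375 ≈ 1.5612

1.5612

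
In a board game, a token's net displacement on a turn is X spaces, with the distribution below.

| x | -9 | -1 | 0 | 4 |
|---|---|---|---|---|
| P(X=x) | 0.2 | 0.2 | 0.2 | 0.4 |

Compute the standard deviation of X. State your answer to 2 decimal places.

E[X] = (-9)(0.2) + (-1)(0.2) + (0)(0.2) + (4)(0.4) = -0.4
E[X²] = (-9)²(0.2) + (-1)²(0.2) + (0)²(0.2) + (4)²(0.4) = 22.8
Var(X) = E[X²] − (E[X])² = 22.8 − (-0.4)² = 22.64
σ(X) = √22.64 ≈ 4.76

4.76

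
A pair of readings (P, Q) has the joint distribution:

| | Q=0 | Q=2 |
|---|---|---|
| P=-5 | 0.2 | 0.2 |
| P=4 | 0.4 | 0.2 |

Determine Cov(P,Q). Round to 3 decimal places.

-0.720

E[P] = 0.4,  E[Q] = 0.8
E[PQ] = -0.4
Cov(P,Q) = E[PQ] − E[P]E[Q] = -0.4 − (0.4)(0.8) = -0.72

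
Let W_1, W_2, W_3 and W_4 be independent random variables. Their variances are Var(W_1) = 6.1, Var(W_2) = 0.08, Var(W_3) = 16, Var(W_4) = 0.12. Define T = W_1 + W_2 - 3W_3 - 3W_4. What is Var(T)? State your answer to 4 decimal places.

By independence, Var(T) = (1)²Var(W_1) + (1)²Var(W_2) + (-3)²Var(W_3) + (-3)²Var(W_4)
= (1)²·6.1 + (1)²·0.08 + (-3)²·16 + (-3)²·0.12 = 151.26

151.2600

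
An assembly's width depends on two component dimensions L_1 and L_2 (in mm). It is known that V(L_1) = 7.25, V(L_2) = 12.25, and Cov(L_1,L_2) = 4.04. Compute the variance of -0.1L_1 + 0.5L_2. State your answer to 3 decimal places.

V(-0.1L_1 + 0.5L_2) = (-0.1)²·V(L_1) + (0.5)²·V(L_2) + 2·(-0.1)·(0.5)·Cov(L_1,L_2)
= 0.01·7.25 + 0.25·12.25 + -0.1·4.04 = 2.731

2.731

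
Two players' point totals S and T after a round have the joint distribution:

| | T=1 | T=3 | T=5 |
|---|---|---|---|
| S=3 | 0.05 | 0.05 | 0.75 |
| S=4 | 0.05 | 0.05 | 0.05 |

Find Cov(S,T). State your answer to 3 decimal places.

-0.210

E[S] = 3.15,  E[T] = 4.4
E[ST] = 13.65
Cov(S,T) = E[ST] − E[S]E[T] = 13.65 − (3.15)(4.4) = -0.21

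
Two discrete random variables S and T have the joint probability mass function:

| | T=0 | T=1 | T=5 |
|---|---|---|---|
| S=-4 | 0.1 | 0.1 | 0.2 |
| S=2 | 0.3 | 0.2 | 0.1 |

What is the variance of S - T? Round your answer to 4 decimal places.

E[S] = -0.4,  E[T] = 1.8,  E[ST] = -3
V(S) = 8.8 − (-0.4)² = 8.64;  V(T) = 7.8 − (1.8)² = 4.56
Cov(S,T) = -3 − (-0.4)(1.8) = -2.28
V(S - T) = (1)²·8.64 + (-1)²·4.56 + 2·(1)·(-1)·-2.28 = 17.76

17.7600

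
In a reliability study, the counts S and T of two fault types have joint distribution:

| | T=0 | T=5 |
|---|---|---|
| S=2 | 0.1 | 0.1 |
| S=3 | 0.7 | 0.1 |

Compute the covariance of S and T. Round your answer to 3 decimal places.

E[S] = 2.8,  E[T] = 1
E[ST] = 2.5
Cov(S,T) = E[ST] − E[S]E[T] = 2.5 − (2.8)(1) = -0.3

-0.300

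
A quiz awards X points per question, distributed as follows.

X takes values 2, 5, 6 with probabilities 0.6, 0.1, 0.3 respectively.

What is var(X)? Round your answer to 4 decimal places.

3.4500

E[X] = (2)(0.6) + (5)(0.1) + (6)(0.3) = 3.5
E[X²] = (2)²(0.6) + (5)²(0.1) + (6)²(0.3) = 15.7
var(X) = E[X²] − (E[X])² = 15.7 − (3.5)² = 3.45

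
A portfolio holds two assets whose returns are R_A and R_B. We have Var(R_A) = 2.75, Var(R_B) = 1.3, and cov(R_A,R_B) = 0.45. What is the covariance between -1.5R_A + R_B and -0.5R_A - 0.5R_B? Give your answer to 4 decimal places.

1.5250

cov(-1.5R_A + R_B, -0.5R_A - 0.5R_B) = (-1.5)(-0.5)Var(R_A) + (1)(-0.5)Var(R_B) + [(-1.5)(-0.5) + (1)(-0.5)]cov(R_A,R_B)
= 0.75·2.75 + -0.5·1.3 + 0.25·0.45 = 1.525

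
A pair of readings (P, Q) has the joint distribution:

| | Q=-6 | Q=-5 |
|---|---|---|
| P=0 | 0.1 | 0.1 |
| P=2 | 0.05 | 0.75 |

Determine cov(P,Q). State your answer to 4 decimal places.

0.1400

E[P] = 1.6,  E[Q] = -5.15
E[PQ] = -8.1
cov(P,Q) = E[PQ] − E[P]E[Q] = -8.1 − (1.6)(-5.15) = 0.14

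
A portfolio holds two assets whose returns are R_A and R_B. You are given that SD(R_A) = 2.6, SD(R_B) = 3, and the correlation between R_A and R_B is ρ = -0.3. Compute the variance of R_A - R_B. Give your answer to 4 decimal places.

Var(R_A) = (2.6)² = 6.76;  Var(R_B) = (3)² = 9
Cov(R_A,R_B) = ρ·SD(R_A)·SD(R_B) = -0.3·2.6·3 = -2.34
Var(R_A - R_B) = (1)²·Var(R_A) + (-1)²·Var(R_B) + 2·(1)·(-1)·Cov(R_A,R_B)
= 1·6.76 + 1·9 + -2·-2.34 = 20.44

20.4400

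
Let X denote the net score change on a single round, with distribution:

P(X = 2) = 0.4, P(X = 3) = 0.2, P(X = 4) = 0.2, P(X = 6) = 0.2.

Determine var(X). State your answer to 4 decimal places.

E[X] = (2)(0.4) + (3)(0.2) + (4)(0.2) + (6)(0.2) = 3.4
E[X²] = (2)²(0.4) + (3)²(0.2) + (4)²(0.2) + (6)²(0.2) = 13.8
var(X) = E[X²] − (E[X])² = 13.8 − (3.4)² = 2.24

2.2400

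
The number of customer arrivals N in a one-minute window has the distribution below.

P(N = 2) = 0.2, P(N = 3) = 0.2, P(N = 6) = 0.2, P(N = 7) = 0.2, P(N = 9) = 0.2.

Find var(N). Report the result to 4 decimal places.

E[N] = (2)(0.2) + (3)(0.2) + (6)(0.2) + (7)(0.2) + (9)(0.2) = 5.4
E[N²] = (2)²(0.2) + (3)²(0.2) + (6)²(0.2) + (7)²(0.2) + (9)²(0.2) = 35.8
var(N) = E[N²] − (E[N])² = 35.8 − (5.4)² = 6.64

6.6400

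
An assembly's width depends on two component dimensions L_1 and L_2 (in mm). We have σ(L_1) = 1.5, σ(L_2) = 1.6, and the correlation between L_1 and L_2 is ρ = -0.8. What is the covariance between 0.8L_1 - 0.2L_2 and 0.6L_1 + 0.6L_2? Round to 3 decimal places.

Var(L_1) = (1.5)² = 2.25;  Var(L_2) = (1.6)² = 2.56
cov(L_1,L_2) = ρ·σ(L_1)·σ(L_2) = -0.8·1.5·1.6 = -1.92
cov(0.8L_1 - 0.2L_2, 0.6L_1 + 0.6L_2) = (0.8)(0.6)Var(L_1) + (-0.2)(0.6)Var(L_2) + [(0.8)(0.6) + (-0.2)(0.6)]cov(L_1,L_2)
= 0.48·2.25 + -0.12·2.56 + 0.36·-1.92 = 0.0816

0.082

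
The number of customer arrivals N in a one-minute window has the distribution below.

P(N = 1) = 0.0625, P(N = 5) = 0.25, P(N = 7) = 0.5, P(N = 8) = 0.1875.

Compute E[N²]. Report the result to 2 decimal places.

E[N²] = (1)²(0.0625) + (5)²(0.25) + (7)²(0.5) + (8)²(0.1875) = 42.8125

42.81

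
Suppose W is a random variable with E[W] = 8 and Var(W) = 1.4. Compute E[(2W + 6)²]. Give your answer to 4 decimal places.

E[2W + 6] = 2·8 + 6 = 22
Var(2W + 6) = (2)²·1.4 = 5.6
E[(2W + 6)²] = Var((2W + 6)) + (E[(2W + 6)])² = 5.6 + (22)² = 489.6

489.6000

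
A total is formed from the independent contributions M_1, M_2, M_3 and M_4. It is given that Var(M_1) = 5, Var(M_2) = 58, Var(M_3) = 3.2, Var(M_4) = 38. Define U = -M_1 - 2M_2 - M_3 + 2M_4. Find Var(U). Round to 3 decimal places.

By independence, Var(U) = (-1)²Var(M_1) + (-2)²Var(M_2) + (-1)²Var(M_3) + (2)²Var(M_4)
= (-1)²·5 + (-2)²·58 + (-1)²·3.2 + (2)²·38 = 392.2

392.200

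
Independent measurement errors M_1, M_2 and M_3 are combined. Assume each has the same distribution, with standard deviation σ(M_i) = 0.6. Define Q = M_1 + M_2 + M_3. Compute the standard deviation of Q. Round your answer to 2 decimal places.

1.04

Var(M_i) = (0.6)² = 0.36
By independence, Var(Q) = (1)²Var(M_1) + (1)²Var(M_2) + (1)²Var(M_3)
= (1)²·0.36 + (1)²·0.36 + (1)²·0.36 = 1.08
σ(Q) = √1.08 ≈ 1.04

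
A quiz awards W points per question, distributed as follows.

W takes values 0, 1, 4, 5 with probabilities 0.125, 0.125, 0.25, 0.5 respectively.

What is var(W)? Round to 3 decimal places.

3.484

E[W] = (0)(0.125) + (1)(0.125) + (4)(0.25) + (5)(0.5) = 3.625
E[W²] = (0)²(0.125) + (1)²(0.125) + (4)²(0.25) + (5)²(0.5) = 16.625
var(W) = E[W²] − (E[W])² = 16.625 − (3.625)² = 3.484375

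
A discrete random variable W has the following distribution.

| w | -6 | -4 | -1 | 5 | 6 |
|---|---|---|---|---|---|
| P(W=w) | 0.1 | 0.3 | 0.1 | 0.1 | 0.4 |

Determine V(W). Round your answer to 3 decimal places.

24.400

E[W] = (-6)(0.1) + (-4)(0.3) + (-1)(0.1) + (5)(0.1) + (6)(0.4) = 1
E[W²] = (-6)²(0.1) + (-4)²(0.3) + (-1)²(0.1) + (5)²(0.1) + (6)²(0.4) = 25.4
V(W) = E[W²] − (E[W])² = 25.4 − (1)² = 24.4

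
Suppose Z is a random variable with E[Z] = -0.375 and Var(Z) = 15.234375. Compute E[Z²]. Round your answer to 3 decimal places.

E[Z²] = Var(Z) + (E[Z])² = 15.234375 + (-0.375)² = 15.375

15.375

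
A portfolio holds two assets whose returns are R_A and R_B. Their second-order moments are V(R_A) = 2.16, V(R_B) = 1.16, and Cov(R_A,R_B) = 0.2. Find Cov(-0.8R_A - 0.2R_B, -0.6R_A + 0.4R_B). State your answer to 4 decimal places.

Cov(-0.8R_A - 0.2R_B, -0.6R_A + 0.4R_B) = (-0.8)(-0.6)V(R_A) + (-0.2)(0.4)V(R_B) + [(-0.8)(0.4) + (-0.2)(-0.6)]Cov(R_A,R_B)
= 0.48·2.16 + -0.08·1.16 + -0.2·0.2 = 0.904

0.9040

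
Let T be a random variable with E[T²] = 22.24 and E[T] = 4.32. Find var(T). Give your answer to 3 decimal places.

3.578

var(T) = 22.24 − (4.32)² = 3.5776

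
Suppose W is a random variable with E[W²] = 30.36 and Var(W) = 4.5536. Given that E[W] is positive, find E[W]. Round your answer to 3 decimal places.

(E[W])² = E[W²] − Var(W) = 30.36 − 4.5536 = 25.8064
E[W] = √25.8064 = 5.08

5.080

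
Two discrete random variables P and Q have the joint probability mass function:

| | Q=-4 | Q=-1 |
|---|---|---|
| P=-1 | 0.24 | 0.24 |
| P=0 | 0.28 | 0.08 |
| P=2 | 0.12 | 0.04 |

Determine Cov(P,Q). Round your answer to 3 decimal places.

-0.307

E[P] = -0.16,  E[Q] = -2.92
E[PQ] = 0.16
Cov(P,Q) = E[PQ] − E[P]E[Q] = 0.16 − (-0.16)(-2.92) = -0.3072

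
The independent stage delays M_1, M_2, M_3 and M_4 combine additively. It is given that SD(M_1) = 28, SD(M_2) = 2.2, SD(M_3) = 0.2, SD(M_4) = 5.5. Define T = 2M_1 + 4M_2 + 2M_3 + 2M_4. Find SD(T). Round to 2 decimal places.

57.75

V(M_1) = 784, V(M_2) = 4.84, V(M_3) = 0.04, V(M_4) = 30.25
By independence, V(T) = (2)²V(M_1) + (4)²V(M_2) + (2)²V(M_3) + (2)²V(M_4)
= (2)²·784 + (4)²·4.84 + (2)²·0.04 + (2)²·30.25 = 3334.6
SD(T) = √3334.6 ≈ 57.75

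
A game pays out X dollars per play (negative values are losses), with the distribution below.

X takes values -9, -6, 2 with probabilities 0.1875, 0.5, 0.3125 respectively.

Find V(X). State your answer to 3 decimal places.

E[X] = (-9)(0.1875) + (-6)(0.5) + (2)(0.3125) = -4.0625
E[X²] = (-9)²(0.1875) + (-6)²(0.5) + (2)²(0.3125) = 34.4375
V(X) = E[X²] − (E[X])² = 34.4375 − (-4.0625)² = 17.93359375

17.934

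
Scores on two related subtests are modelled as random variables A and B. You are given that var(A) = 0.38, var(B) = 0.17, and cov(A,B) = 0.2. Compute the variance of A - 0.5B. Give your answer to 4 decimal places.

0.2225

var(A - 0.5B) = (1)²·var(A) + (-0.5)²·var(B) + 2·(1)·(-0.5)·cov(A,B)
= 1·0.38 + 0.25·0.17 + -1·0.2 = 0.2225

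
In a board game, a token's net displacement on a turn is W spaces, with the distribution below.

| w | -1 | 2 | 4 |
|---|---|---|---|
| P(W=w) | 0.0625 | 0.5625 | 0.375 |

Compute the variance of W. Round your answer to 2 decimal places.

E[W] = (-1)(0.0625) + (2)(0.5625) + (4)(0.375) = 2.5625
E[W²] = (-1)²(0.0625) + (2)²(0.5625) + (4)²(0.375) = 8.3125
Var(W) = E[W²] − (E[W])² = 8.3125 − (2.5625)² = 1.74609375

1.75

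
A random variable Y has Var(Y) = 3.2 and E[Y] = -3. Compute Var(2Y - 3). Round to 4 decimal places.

Var(2Y - 3) = (2)²·Var(Y) = 4·3.2 = 12.8

12.8000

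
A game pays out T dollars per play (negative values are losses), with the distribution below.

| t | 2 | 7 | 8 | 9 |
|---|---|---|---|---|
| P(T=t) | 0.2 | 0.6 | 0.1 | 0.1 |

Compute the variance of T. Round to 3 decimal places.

5.010

E[T] = (2)(0.2) + (7)(0.6) + (8)(0.1) + (9)(0.1) = 6.3
E[T²] = (2)²(0.2) + (7)²(0.6) + (8)²(0.1) + (9)²(0.1) = 44.7
Var(T) = E[T²] − (E[T])² = 44.7 − (6.3)² = 5.01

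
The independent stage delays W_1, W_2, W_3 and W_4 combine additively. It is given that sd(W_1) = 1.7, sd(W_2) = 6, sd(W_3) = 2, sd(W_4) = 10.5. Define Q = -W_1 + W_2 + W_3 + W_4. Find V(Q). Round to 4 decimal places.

V(W_1) = 2.89, V(W_2) = 36, V(W_3) = 4, V(W_4) = 110.25
By independence, V(Q) = (-1)²V(W_1) + (1)²V(W_2) + (1)²V(W_3) + (1)²V(W_4)
= (-1)²·2.89 + (1)²·36 + (1)²·4 + (1)²·110.25 = 153.14

153.1400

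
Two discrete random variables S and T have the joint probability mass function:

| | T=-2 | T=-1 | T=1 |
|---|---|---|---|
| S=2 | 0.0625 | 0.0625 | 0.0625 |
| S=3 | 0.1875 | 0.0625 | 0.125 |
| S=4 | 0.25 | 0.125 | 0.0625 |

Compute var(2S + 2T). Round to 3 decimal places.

6.750

E[S] = 3.25,  E[T] = -1,  E[ST] = -3.4375
var(S) = 11.125 − (3.25)² = 0.5625;  var(T) = 2.5 − (-1)² = 1.5
Cov(S,T) = -3.4375 − (3.25)(-1) = -0.1875
var(2S + 2T) = (2)²·0.5625 + (2)²·1.5 + 2·(2)·(2)·-0.1875 = 6.75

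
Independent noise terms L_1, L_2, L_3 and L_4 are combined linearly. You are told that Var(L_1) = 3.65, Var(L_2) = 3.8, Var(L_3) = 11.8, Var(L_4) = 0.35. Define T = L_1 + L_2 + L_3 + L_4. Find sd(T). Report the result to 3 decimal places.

By independence, Var(T) = (1)²Var(L_1) + (1)²Var(L_2) + (1)²Var(L_3) + (1)²Var(L_4)
= (1)²·3.65 + (1)²·3.8 + (1)²·11.8 + (1)²·0.35 = 19.6
sd(T) = √19.6 ≈ 4.427

4.427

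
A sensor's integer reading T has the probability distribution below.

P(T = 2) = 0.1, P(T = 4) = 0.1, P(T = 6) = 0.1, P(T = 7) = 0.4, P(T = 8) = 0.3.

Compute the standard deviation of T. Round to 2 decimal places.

1.85

E[T] = (2)(0.1) + (4)(0.1) + (6)(0.1) + (7)(0.4) + (8)(0.3) = 6.4
E[T²] = (2)²(0.1) + (4)²(0.1) + (6)²(0.1) + (7)²(0.4) + (8)²(0.3) = 44.4
Var(T) = E[T²] − (E[T])² = 44.4 − (6.4)² = 3.44
SD(T) = √3.44 ≈ 1.85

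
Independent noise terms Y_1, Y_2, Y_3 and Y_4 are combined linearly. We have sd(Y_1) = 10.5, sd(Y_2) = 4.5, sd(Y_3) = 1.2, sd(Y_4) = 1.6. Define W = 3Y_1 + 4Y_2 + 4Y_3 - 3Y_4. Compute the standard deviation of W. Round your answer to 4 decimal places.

36.9098

V(Y_1) = 110.25, V(Y_2) = 20.25, V(Y_3) = 1.44, V(Y_4) = 2.56
By independence, V(W) = (3)²V(Y_1) + (4)²V(Y_2) + (4)²V(Y_3) + (-3)²V(Y_4)
= (3)²·110.25 + (4)²·20.25 + (4)²·1.44 + (-3)²·2.56 = 1362.33
sd(W) = √1362.33 ≈ 36.9098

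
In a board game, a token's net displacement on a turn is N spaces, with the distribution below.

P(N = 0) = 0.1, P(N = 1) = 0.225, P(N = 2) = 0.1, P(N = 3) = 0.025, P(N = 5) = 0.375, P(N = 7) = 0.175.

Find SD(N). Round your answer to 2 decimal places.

E[N] = (0)(0.1) + (1)(0.225) + (2)(0.1) + (3)(0.025) + (5)(0.375) + (7)(0.175) = 3.6
E[N²] = (0)²(0.1) + (1)²(0.225) + (2)²(0.1) + (3)²(0.025) + (5)²(0.375) + (7)²(0.175) = 18.8
Var(N) = E[N²] − (E[N])² = 18.8 − (3.6)² = 5.84
SD(N) = √5.84 ≈ 2.42

2.42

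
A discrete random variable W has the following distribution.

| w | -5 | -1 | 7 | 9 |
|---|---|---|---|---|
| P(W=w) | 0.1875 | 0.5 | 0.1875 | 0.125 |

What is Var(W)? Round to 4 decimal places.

23.5000

E[W] = (-5)(0.1875) + (-1)(0.5) + (7)(0.1875) + (9)(0.125) = 1
E[W²] = (-5)²(0.1875) + (-1)²(0.5) + (7)²(0.1875) + (9)²(0.125) = 24.5
Var(W) = E[W²] − (E[W])² = 24.5 − (1)² = 23.5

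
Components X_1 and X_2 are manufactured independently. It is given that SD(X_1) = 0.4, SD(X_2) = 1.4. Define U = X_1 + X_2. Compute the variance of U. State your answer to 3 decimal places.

V(X_1) = 0.16, V(X_2) = 1.96
By independence, V(U) = (1)²V(X_1) + (1)²V(X_2)
= (1)²·0.16 + (1)²·1.96 = 2.12

2.120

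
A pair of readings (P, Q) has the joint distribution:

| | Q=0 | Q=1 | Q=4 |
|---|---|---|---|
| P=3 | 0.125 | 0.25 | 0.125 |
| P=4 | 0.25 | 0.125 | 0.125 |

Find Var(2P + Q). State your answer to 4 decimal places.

3.2344

E[P] = 3.5,  E[Q] = 1.375,  E[PQ] = 4.75
Var(P) = 12.5 − (3.5)² = 0.25;  Var(Q) = 4.375 − (1.375)² = 2.484375
cov(P,Q) = 4.75 − (3.5)(1.375) = -0.0625
Var(2P + Q) = (2)²·0.25 + (1)²·2.484375 + 2·(2)·(1)·-0.0625 = 3.234375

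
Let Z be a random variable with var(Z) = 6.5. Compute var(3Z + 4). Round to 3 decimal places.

var(3Z + 4) = (3)²·var(Z) = 9·6.5 = 58.5

58.500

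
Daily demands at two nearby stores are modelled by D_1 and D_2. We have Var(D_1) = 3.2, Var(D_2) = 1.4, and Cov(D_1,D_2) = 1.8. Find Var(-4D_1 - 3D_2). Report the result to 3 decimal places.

Var(-4D_1 - 3D_2) = (-4)²·Var(D_1) + (-3)²·Var(D_2) + 2·(-4)·(-3)·Cov(D_1,D_2)
= 16·3.2 + 9·1.4 + 24·1.8 = 107

107.000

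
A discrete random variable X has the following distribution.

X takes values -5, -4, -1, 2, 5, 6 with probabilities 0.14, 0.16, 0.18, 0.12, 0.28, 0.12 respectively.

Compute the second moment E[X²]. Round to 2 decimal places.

E[X²] = (-5)²(0.14) + (-4)²(0.16) + (-1)²(0.18) + (2)²(0.12) + (5)²(0.28) + (6)²(0.12) = 18.04

18.04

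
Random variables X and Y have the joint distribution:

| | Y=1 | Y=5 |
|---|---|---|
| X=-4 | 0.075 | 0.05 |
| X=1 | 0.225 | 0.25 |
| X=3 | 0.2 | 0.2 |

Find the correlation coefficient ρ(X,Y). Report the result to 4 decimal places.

0.0577

E[X] = 1.175,  E[Y] = 3
E[XY] = 3.775
cov(X,Y) = E[XY] − E[X]E[Y] = 3.775 − (1.175)(3) = 0.25
Var(X) = 4.694375,  Var(Y) = 4
ρ = 0.25 / √(4.694375·4) ≈ 0.0577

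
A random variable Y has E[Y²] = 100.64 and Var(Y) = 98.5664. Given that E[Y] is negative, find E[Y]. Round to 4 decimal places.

(E[Y])² = E[Y²] − Var(Y) = 100.64 − 98.5664 = 2.0736
E[Y] = −√2.0736 = -1.44

-1.4400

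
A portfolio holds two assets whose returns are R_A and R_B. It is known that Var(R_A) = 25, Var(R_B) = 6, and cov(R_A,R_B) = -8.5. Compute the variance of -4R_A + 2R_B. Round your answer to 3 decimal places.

560.000

Var(-4R_A + 2R_B) = (-4)²·Var(R_A) + (2)²·Var(R_B) + 2·(-4)·(2)·cov(R_A,R_B)
= 16·25 + 4·6 + -16·-8.5 = 560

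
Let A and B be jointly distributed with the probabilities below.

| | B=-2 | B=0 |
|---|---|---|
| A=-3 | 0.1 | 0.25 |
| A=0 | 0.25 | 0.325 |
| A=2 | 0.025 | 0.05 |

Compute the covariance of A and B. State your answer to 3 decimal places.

E[A] = -0.9,  E[B] = -0.75
E[AB] = 0.5
Cov(A,B) = E[AB] − E[A]E[B] = 0.5 − (-0.9)(-0.75) = -0.175

-0.175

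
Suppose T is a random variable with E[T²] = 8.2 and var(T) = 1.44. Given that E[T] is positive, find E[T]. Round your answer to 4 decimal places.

(E[T])² = E[T²] − var(T) = 8.2 − 1.44 = 6.76
E[T] = √6.76 = 2.6

2.6000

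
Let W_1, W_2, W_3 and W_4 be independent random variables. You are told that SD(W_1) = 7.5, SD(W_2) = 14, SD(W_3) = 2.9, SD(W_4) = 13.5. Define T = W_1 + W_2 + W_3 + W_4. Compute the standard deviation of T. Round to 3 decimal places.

21.045

Var(W_1) = 56.25, Var(W_2) = 196, Var(W_3) = 8.41, Var(W_4) = 182.25
By independence, Var(T) = (1)²Var(W_1) + (1)²Var(W_2) + (1)²Var(W_3) + (1)²Var(W_4)
= (1)²·56.25 + (1)²·196 + (1)²·8.41 + (1)²·182.25 = 442.91
SD(T) = √442.91 ≈ 21.045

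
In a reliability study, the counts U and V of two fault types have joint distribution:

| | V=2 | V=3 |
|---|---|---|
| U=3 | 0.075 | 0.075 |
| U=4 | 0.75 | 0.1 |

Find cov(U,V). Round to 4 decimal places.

-0.0488

E[U] = 3.85,  E[V] = 2.175
E[UV] = 8.325
cov(U,V) = E[UV] − E[U]E[V] = 8.325 − (3.85)(2.175) = -0.04875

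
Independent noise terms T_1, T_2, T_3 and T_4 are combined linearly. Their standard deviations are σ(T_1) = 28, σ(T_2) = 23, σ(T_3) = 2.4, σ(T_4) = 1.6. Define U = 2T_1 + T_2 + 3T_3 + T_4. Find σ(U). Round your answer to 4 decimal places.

var(T_1) = 784, var(T_2) = 529, var(T_3) = 5.76, var(T_4) = 2.56
By independence, var(U) = (2)²var(T_1) + (1)²var(T_2) + (3)²var(T_3) + (1)²var(T_4)
= (2)²·784 + (1)²·529 + (3)²·5.76 + (1)²·2.56 = 3719.4
σ(U) = √3719.4 ≈ 60.9869

60.9869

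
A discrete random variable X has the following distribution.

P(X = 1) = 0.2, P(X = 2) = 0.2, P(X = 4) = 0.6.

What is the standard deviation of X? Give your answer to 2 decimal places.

1.26

E[X] = (1)(0.2) + (2)(0.2) + (4)(0.6) = 3
E[X²] = (1)²(0.2) + (2)²(0.2) + (4)²(0.6) = 10.6
var(X) = E[X²] − (E[X])² = 10.6 − (3)² = 1.6
SD(X) = √1.6 ≈ 1.26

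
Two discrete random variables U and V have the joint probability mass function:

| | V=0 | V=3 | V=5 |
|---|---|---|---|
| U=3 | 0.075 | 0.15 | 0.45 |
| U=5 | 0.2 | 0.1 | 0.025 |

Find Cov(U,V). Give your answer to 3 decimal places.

E[U] = 3.65,  E[V] = 3.125
E[UV] = 10.225
Cov(U,V) = E[UV] − E[U]E[V] = 10.225 − (3.65)(3.125) = -1.18125

-1.181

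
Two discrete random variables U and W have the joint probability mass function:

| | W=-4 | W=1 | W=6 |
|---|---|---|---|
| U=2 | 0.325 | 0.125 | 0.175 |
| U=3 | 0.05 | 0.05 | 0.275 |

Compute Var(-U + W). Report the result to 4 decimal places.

E[U] = 2.375,  E[W] = 1.375,  E[UW] = 4.25
Var(U) = 5.875 − (2.375)² = 0.234375;  Var(W) = 22.375 − (1.375)² = 20.484375
cov(U,W) = 4.25 − (2.375)(1.375) = 0.984375
Var(-U + W) = (-1)²·0.234375 + (1)²·20.484375 + 2·(-1)·(1)·0.984375 = 18.75

18.7500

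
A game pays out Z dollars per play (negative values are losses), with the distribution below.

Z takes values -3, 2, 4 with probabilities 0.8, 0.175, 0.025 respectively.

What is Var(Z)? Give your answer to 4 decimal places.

4.4975

E[Z] = (-3)(0.8) + (2)(0.175) + (4)(0.025) = -1.95
E[Z²] = (-3)²(0.8) + (2)²(0.175) + (4)²(0.025) = 8.3
Var(Z) = E[Z²] − (E[Z])² = 8.3 − (-1.95)² = 4.4975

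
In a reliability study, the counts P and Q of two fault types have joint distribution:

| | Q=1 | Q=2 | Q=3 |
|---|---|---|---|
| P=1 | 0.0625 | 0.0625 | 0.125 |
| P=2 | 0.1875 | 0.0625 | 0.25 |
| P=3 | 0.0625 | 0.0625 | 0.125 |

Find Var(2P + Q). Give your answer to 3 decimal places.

E[P] = 2,  E[Q] = 2.1875,  E[PQ] = 4.375
Var(P) = 4.5 − (2)² = 0.5;  Var(Q) = 5.5625 − (2.1875)² = 0.77734375
Cov(P,Q) = 4.375 − (2)(2.1875) = 0
Var(2P + Q) = (2)²·0.5 + (1)²·0.77734375 + 2·(2)·(1)·0 = 2.77734375

2.777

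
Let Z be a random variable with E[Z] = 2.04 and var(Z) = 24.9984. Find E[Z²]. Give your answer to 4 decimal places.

29.1600

E[Z²] = var(Z) + (E[Z])² = 24.9984 + (2.04)² = 29.16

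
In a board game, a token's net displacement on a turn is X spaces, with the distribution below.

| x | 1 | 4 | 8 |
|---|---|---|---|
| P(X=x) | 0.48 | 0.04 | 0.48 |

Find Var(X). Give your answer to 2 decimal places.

E[X] = (1)(0.48) + (4)(0.04) + (8)(0.48) = 4.48
E[X²] = (1)²(0.48) + (4)²(0.04) + (8)²(0.48) = 31.84
Var(X) = E[X²] − (E[X])² = 31.84 − (4.48)² = 11.7696

11.77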